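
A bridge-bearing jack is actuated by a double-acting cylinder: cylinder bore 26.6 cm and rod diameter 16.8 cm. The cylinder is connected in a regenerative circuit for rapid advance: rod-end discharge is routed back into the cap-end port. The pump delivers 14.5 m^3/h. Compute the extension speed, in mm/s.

In regeneration the rod-end outflow joins the pump flow into the cap end, so the net volume the pump must supply per unit advance equals the rod cross-section area.
Rod cross-section A_rod = π/4 × (16.8 cm)² = 221.7 cm^2
v = Q_pump / A_rod

v ≈ 182 mm/s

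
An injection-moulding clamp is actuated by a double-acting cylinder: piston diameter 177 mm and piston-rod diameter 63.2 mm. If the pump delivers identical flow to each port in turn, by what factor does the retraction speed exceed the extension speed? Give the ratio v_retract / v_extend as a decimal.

Cap-side area A_cap = π/4 × (177 mm)² = 24610 mm^2
Rod-side annular area A_ann = π/4 × (177² − 63.2²) = 21470 mm^2
For equal Q, v ∝ 1/A, so v_ret/v_ext = A_cap/A_ann.

v_ret/v_ext ≈ 1.15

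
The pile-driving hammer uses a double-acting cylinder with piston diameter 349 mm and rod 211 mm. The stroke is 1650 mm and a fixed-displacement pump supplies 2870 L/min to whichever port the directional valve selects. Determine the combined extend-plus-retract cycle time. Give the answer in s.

t ≈ 5.39 s

Cap-side area A_cap = π/4 × (349 mm)² = 95660 mm^2
Rod-side annular area A_ann = π/4 × (349² − 211²) = 60700 mm^2
t_ext = A_cap·L/Q = 3.300 s
t_ret = A_ann·L/Q = 2.094 s
t_cycle = t_ext + t_ret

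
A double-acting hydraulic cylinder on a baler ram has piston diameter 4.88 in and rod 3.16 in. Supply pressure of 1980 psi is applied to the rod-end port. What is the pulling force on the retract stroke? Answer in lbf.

F ≈ 21500 lbf

Rod-side annular area A_ann = π/4 × (4.88² − 3.16²) = 10.86 in^2
On retraction the pressure acts on the annular area (bore minus rod).
F = P × A_ann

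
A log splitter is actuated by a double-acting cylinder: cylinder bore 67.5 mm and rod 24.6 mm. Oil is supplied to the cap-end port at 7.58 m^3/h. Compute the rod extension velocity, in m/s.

Cap-side area A_cap = π/4 × (67.5 mm)² = 3578 mm^2
v = Q / A

v ≈ 0.588 m/s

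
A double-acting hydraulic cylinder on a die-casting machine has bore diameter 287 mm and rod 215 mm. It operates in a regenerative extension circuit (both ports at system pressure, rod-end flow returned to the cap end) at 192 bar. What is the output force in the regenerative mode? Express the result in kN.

F ≈ 697 kN

With equal pressure on both faces, forces on the annular region cancel; the net push is pressure × rod cross-section.
Rod cross-section A_rod = π/4 × (215 mm)² = 36310 mm^2
F = P × A_rod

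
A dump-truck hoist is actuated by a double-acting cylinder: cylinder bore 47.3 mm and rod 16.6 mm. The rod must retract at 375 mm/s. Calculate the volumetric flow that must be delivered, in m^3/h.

Q ≈ 2.08 m^3/h

Rod-side annular area A_ann = π/4 × (47.3² − 16.6²) = 1541 mm^2
Q = A × v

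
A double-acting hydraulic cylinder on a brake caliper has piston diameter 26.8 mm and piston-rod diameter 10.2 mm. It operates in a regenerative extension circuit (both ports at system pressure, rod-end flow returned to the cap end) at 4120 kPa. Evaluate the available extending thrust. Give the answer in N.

With equal pressure on both faces, forces on the annular region cancel; the net push is pressure × rod cross-section.
Rod cross-section A_rod = π/4 × (10.2 mm)² = 81.71 mm^2
F = P × A_rod

F ≈ 337 N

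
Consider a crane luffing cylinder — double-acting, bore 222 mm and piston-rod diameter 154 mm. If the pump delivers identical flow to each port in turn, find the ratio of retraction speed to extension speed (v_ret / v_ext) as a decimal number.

v_ret/v_ext ≈ 1.93

Cap-side area A_cap = π/4 × (222 mm)² = 38710 mm^2
Rod-side annular area A_ann = π/4 × (222² − 154²) = 20080 mm^2
For equal Q, v ∝ 1/A, so v_ret/v_ext = A_cap/A_ann.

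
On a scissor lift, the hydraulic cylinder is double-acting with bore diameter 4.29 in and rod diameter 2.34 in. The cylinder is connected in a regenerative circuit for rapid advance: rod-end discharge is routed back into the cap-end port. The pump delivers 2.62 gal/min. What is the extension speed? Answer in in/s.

In regeneration the rod-end outflow joins the pump flow into the cap end, so the net volume the pump must supply per unit advance equals the rod cross-section area.
Rod cross-section A_rod = π/4 × (2.34 in)² = 4.301 in^2
v = Q_pump / A_rod

v ≈ 2.35 in/s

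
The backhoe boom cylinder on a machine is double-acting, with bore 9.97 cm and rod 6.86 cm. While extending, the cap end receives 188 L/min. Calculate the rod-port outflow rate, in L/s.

Cap-side area A_cap = π/4 × (9.97 cm)² = 78.07 cm^2
Rod-side annular area A_ann = π/4 × (9.97² − 6.86²) = 41.11 cm^2
Piston speed v = Q_in/A_cap; rod-end outflow Q_out = v × A_ann = Q_in × A_ann/A_cap.

Q_out ≈ 1.65 L/s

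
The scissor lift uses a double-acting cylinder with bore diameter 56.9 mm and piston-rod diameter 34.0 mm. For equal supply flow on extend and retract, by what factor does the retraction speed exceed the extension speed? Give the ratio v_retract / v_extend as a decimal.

Cap-side area A_cap = π/4 × (56.9 mm)² = 2543 mm^2
Rod-side annular area A_ann = π/4 × (56.9² − 34.0²) = 1635 mm^2
For equal Q, v ∝ 1/A, so v_ret/v_ext = A_cap/A_ann.

v_ret/v_ext ≈ 1.56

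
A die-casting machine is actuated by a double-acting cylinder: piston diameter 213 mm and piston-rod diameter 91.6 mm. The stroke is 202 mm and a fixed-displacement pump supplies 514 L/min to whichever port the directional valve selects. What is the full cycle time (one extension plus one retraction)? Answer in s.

t ≈ 1.53 s

Cap-side area A_cap = π/4 × (213 mm)² = 35630 mm^2
Rod-side annular area A_ann = π/4 × (213² − 91.6²) = 29040 mm^2
t_ext = A_cap·L/Q = 0.8402 s
t_ret = A_ann·L/Q = 0.6848 s
t_cycle = t_ext + t_ret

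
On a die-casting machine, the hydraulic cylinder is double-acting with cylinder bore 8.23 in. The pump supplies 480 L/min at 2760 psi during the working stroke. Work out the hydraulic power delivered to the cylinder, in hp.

W ≈ 204 hp

Hydraulic power = P × Q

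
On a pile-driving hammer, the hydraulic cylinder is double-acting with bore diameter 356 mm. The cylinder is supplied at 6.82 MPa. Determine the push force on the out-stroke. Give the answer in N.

Cap-side area A_cap = π/4 × (356 mm)² = 99540 mm^2
F = P × A_cap = 6.82 MPa × A_cap

F ≈ 6.79e5 N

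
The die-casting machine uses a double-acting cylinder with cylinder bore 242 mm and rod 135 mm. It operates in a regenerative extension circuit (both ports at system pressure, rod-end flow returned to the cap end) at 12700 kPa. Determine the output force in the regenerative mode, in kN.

With equal pressure on both faces, forces on the annular region cancel; the net push is pressure × rod cross-section.
Rod cross-section A_rod = π/4 × (135 mm)² = 14310 mm^2
F = P × A_rod

F ≈ 182 kN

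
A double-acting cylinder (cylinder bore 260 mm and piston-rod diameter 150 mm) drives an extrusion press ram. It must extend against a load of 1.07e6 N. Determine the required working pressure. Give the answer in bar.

P ≈ 202 bar

Cap-side area A_cap = π/4 × (260 mm)² = 53090 mm^2
P = F / A = 1.07e6 N / A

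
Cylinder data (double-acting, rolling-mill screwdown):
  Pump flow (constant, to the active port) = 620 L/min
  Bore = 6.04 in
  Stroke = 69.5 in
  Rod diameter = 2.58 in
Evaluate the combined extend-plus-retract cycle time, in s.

t ≈ 5.74 s

Cap-side area A_cap = π/4 × (6.04 in)² = 28.65 in^2
Rod-side annular area A_ann = π/4 × (6.04² − 2.58²) = 23.42 in^2
t_ext = A_cap·L/Q = 3.158 s
t_ret = A_ann·L/Q = 2.582 s
t_cycle = t_ext + t_ret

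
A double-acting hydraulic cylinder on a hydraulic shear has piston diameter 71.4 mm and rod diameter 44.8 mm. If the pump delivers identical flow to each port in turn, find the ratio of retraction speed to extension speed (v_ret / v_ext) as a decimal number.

v_ret/v_ext ≈ 1.65

Cap-side area A_cap = π/4 × (71.4 mm)² = 4004 mm^2
Rod-side annular area A_ann = π/4 × (71.4² − 44.8²) = 2428 mm^2
For equal Q, v ∝ 1/A, so v_ret/v_ext = A_cap/A_ann.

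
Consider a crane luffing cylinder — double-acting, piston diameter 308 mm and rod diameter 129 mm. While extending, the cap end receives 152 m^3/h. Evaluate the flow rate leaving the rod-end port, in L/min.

Q_out ≈ 2090 L/min

Cap-side area A_cap = π/4 × (308 mm)² = 74510 mm^2
Rod-side annular area A_ann = π/4 × (308² − 129²) = 61440 mm^2
Piston speed v = Q_in/A_cap; rod-end outflow Q_out = v × A_ann = Q_in × A_ann/A_cap.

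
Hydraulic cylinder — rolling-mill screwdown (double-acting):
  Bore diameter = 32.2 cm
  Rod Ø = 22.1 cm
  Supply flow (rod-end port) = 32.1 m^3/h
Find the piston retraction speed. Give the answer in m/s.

v ≈ 0.207 m/s

Rod-side annular area A_ann = π/4 × (32.2² − 22.1²) = 430.7 cm^2
Flow into the rod-end port fills the annular volume.
v = Q / A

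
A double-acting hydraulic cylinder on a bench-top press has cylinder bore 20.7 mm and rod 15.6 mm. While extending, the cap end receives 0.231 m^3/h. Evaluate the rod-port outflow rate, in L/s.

Q_out ≈ 0.0277 L/s

Cap-side area A_cap = π/4 × (20.7 mm)² = 336.5 mm^2
Rod-side annular area A_ann = π/4 × (20.7² − 15.6²) = 145.4 mm^2
Piston speed v = Q_in/A_cap; rod-end outflow Q_out = v × A_ann = Q_in × A_ann/A_cap.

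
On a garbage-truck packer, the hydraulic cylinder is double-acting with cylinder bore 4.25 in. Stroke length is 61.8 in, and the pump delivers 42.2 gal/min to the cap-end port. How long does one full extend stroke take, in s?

Cap-side area A_cap = π/4 × (4.25 in)² = 14.19 in^2
Swept volume V = A × L; t = V / Q = A·L / Q

t ≈ 5.40 s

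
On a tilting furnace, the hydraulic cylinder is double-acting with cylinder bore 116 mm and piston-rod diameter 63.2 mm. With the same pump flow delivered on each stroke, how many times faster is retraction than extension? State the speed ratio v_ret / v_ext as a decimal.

Cap-side area A_cap = π/4 × (116 mm)² = 10570 mm^2
Rod-side annular area A_ann = π/4 × (116² − 63.2²) = 7431 mm^2
For equal Q, v ∝ 1/A, so v_ret/v_ext = A_cap/A_ann.

v_ret/v_ext ≈ 1.42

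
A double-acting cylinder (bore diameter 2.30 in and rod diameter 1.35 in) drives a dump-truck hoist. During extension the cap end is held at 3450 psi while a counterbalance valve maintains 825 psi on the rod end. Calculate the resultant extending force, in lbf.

F ≈ 12100 lbf

Cap-side area A_cap = π/4 × (2.30 in)² = 4.155 in^2
Rod-side annular area A_ann = π/4 × (2.30² − 1.35²) = 2.723 in^2
Net thrust = P_cap·A_cap − P_rod·A_ann = 14330 lbf − 2247 lbf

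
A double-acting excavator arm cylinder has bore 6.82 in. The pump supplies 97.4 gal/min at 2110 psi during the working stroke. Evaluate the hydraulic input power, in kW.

Hydraulic power = P × Q

W ≈ 89.4 kW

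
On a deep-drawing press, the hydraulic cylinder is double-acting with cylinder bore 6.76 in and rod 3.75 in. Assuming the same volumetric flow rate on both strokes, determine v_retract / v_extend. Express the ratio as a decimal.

Cap-side area A_cap = π/4 × (6.76 in)² = 35.89 in^2
Rod-side annular area A_ann = π/4 × (6.76² − 3.75²) = 24.85 in^2
For equal Q, v ∝ 1/A, so v_ret/v_ext = A_cap/A_ann.

v_ret/v_ext ≈ 1.44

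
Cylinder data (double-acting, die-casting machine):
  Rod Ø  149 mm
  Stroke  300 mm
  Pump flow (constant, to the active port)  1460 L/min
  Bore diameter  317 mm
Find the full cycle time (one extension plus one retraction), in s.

t ≈ 1.73 s

Cap-side area A_cap = π/4 × (317 mm)² = 78920 mm^2
Rod-side annular area A_ann = π/4 × (317² − 149²) = 61490 mm^2
t_ext = A_cap·L/Q = 0.9730 s
t_ret = A_ann·L/Q = 0.7581 s
t_cycle = t_ext + t_ret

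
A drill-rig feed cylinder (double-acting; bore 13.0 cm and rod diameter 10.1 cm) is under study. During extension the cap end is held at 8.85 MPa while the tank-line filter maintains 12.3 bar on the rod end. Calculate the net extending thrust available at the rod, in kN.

F ≈ 111 kN

Cap-side area A_cap = π/4 × (13.0 cm)² = 132.7 cm^2
Rod-side annular area A_ann = π/4 × (13.0² − 10.1²) = 52.61 cm^2
Net thrust = P_cap·A_cap − P_rod·A_ann = 117.5 kN − 6.472 kN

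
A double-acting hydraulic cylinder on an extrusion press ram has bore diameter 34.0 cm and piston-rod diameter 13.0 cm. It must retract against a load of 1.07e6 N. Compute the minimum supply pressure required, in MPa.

P ≈ 13.8 MPa

Rod-side annular area A_ann = π/4 × (34.0² − 13.0²) = 775.2 cm^2
Retraction: pressure acts on the annular area.
P = F / A = 1.07e6 N / A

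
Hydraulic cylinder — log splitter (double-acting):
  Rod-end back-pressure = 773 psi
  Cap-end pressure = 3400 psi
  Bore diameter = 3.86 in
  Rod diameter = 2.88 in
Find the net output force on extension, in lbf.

F ≈ 35800 lbf

Cap-side area A_cap = π/4 × (3.86 in)² = 11.70 in^2
Rod-side annular area A_ann = π/4 × (3.86² − 2.88²) = 5.188 in^2
Net thrust = P_cap·A_cap − P_rod·A_ann = 39790 lbf − 4010 lbf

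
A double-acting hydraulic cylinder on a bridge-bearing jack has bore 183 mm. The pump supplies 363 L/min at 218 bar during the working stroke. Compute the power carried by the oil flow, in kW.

Hydraulic power = P × Q

W ≈ 132 kW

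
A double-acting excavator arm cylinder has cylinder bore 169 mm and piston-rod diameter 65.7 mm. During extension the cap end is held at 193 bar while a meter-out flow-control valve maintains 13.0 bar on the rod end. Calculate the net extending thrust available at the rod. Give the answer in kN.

F ≈ 408 kN

Cap-side area A_cap = π/4 × (169 mm)² = 22430 mm^2
Rod-side annular area A_ann = π/4 × (169² − 65.7²) = 19040 mm^2
Net thrust = P_cap·A_cap − P_rod·A_ann = 432.9 kN − 24.75 kN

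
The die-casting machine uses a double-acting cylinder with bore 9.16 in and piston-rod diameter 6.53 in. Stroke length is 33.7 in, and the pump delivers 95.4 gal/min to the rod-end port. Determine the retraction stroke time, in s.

Rod-side annular area A_ann = π/4 × (9.16² − 6.53²) = 32.41 in^2
Swept volume V = A × L; t = V / Q = A·L / Q

t ≈ 2.97 s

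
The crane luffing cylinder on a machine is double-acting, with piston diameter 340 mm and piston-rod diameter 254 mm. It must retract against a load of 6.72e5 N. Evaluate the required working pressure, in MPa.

Rod-side annular area A_ann = π/4 × (340² − 254²) = 40120 mm^2
Retraction: pressure acts on the annular area.
P = F / A = 6.72e5 N / A

P ≈ 16.7 MPa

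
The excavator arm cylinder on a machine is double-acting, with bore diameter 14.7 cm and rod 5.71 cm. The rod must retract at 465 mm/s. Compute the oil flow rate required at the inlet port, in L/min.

Q ≈ 402 L/min

Rod-side annular area A_ann = π/4 × (14.7² − 5.71²) = 144.1 cm^2
Q = A × v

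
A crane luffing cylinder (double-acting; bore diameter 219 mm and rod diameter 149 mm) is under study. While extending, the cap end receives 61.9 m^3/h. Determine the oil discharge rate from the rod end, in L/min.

Q_out ≈ 554 L/min

Cap-side area A_cap = π/4 × (219 mm)² = 37670 mm^2
Rod-side annular area A_ann = π/4 × (219² − 149²) = 20230 mm^2
Piston speed v = Q_in/A_cap; rod-end outflow Q_out = v × A_ann = Q_in × A_ann/A_cap.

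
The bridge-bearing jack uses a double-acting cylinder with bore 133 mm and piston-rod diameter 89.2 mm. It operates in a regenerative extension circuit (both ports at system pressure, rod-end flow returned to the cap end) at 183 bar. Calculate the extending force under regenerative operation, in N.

F ≈ 1.14e5 N

With equal pressure on both faces, forces on the annular region cancel; the net push is pressure × rod cross-section.
Rod cross-section A_rod = π/4 × (89.2 mm)² = 6249 mm^2
F = P × A_rod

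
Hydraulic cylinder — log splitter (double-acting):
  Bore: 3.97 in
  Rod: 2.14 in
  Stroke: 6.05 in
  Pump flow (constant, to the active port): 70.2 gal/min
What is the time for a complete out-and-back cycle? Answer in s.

Cap-side area A_cap = π/4 × (3.97 in)² = 12.38 in^2
Rod-side annular area A_ann = π/4 × (3.97² − 2.14²) = 8.782 in^2
t_ext = A_cap·L/Q = 0.2771 s
t_ret = A_ann·L/Q = 0.1966 s
t_cycle = t_ext + t_ret

t ≈ 0.474 s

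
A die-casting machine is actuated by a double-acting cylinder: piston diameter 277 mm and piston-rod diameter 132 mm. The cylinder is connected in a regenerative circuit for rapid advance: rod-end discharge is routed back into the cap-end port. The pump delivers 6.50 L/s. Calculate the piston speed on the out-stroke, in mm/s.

v ≈ 475 mm/s

In regeneration the rod-end outflow joins the pump flow into the cap end, so the net volume the pump must supply per unit advance equals the rod cross-section area.
Rod cross-section A_rod = π/4 × (132 mm)² = 13680 mm^2
v = Q_pump / A_rod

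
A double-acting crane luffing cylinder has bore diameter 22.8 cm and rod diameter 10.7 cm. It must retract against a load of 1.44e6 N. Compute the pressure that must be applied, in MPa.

Rod-side annular area A_ann = π/4 × (22.8² − 10.7²) = 318.4 cm^2
Retraction: pressure acts on the annular area.
P = F / A = 1.44e6 N / A

P ≈ 45.2 MPa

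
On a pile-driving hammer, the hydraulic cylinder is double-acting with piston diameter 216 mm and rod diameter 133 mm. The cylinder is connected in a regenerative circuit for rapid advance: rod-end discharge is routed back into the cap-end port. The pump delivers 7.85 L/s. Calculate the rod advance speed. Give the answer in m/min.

v ≈ 33.9 m/min

In regeneration the rod-end outflow joins the pump flow into the cap end, so the net volume the pump must supply per unit advance equals the rod cross-section area.
Rod cross-section A_rod = π/4 × (133 mm)² = 13890 mm^2
v = Q_pump / A_rod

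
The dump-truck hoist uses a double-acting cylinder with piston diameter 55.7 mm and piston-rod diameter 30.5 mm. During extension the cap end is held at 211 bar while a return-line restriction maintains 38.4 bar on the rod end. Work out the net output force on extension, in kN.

F ≈ 44.9 kN

Cap-side area A_cap = π/4 × (55.7 mm)² = 2437 mm^2
Rod-side annular area A_ann = π/4 × (55.7² − 30.5²) = 1706 mm^2
Net thrust = P_cap·A_cap − P_rod·A_ann = 51.41 kN − 6.551 kN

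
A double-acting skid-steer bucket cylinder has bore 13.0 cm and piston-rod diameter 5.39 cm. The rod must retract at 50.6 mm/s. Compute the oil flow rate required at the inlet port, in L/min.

Rod-side annular area A_ann = π/4 × (13.0² − 5.39²) = 109.9 cm^2
Q = A × v

Q ≈ 33.4 L/min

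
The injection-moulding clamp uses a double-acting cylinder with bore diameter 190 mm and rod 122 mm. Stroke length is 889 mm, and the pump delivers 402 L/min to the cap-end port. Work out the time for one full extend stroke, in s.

Cap-side area A_cap = π/4 × (190 mm)² = 28350 mm^2
Swept volume V = A × L; t = V / Q = A·L / Q

t ≈ 3.76 s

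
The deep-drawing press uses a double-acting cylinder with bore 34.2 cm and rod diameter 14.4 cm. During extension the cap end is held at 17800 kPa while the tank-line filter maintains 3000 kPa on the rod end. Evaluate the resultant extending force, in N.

F ≈ 1.41e6 N

Cap-side area A_cap = π/4 × (34.2 cm)² = 918.6 cm^2
Rod-side annular area A_ann = π/4 × (34.2² − 14.4²) = 755.8 cm^2
Net thrust = P_cap·A_cap − P_rod·A_ann = 1.635e6 N − 2.267e5 N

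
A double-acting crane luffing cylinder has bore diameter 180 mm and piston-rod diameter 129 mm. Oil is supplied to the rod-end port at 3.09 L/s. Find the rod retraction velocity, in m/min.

v ≈ 15.0 m/min

Rod-side annular area A_ann = π/4 × (180² − 129²) = 12380 mm^2
Flow into the rod-end port fills the annular volume.
v = Q / A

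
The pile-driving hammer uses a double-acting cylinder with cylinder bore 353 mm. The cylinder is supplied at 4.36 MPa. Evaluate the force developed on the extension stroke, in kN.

F ≈ 427 kN

Cap-side area A_cap = π/4 × (353 mm)² = 97870 mm^2
F = P × A_cap = 4.36 MPa × A_cap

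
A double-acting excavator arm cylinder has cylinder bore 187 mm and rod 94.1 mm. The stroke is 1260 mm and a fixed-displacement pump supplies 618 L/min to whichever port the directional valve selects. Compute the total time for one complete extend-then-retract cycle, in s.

Cap-side area A_cap = π/4 × (187 mm)² = 27460 mm^2
Rod-side annular area A_ann = π/4 × (187² − 94.1²) = 20510 mm^2
t_ext = A_cap·L/Q = 3.360 s
t_ret = A_ann·L/Q = 2.509 s
t_cycle = t_ext + t_ret

t ≈ 5.87 s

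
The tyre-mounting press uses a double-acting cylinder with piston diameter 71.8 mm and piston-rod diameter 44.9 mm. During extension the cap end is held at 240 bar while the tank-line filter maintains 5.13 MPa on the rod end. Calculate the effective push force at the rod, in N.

Cap-side area A_cap = π/4 × (71.8 mm)² = 4049 mm^2
Rod-side annular area A_ann = π/4 × (71.8² − 44.9²) = 2466 mm^2
Net thrust = P_cap·A_cap − P_rod·A_ann = 97170 N − 12650 N

F ≈ 84500 N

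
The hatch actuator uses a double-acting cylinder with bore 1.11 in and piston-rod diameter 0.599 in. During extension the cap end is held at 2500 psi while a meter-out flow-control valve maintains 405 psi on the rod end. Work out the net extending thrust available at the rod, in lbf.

F ≈ 2140 lbf

Cap-side area A_cap = π/4 × (1.11 in)² = 0.9677 in^2
Rod-side annular area A_ann = π/4 × (1.11² − 0.599²) = 0.6859 in^2
Net thrust = P_cap·A_cap − P_rod·A_ann = 2419 lbf − 277.8 lbf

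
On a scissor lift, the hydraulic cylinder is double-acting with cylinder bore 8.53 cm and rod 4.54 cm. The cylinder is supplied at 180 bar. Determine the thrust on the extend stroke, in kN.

Cap-side area A_cap = π/4 × (8.53 cm)² = 57.15 cm^2
F = P × A_cap = 180 bar × A_cap

F ≈ 103 kN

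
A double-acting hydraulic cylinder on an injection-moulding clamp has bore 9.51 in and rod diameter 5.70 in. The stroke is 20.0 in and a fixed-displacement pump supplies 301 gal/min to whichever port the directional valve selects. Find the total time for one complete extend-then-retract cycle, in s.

Cap-side area A_cap = π/4 × (9.51 in)² = 71.03 in^2
Rod-side annular area A_ann = π/4 × (9.51² − 5.70²) = 45.51 in^2
t_ext = A_cap·L/Q = 1.226 s
t_ret = A_ann·L/Q = 0.7855 s
t_cycle = t_ext + t_ret

t ≈ 2.01 s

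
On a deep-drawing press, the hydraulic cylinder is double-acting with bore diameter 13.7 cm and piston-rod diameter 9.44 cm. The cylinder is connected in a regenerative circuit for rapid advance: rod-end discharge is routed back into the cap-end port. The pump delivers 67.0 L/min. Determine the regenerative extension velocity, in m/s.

v ≈ 0.160 m/s

In regeneration the rod-end outflow joins the pump flow into the cap end, so the net volume the pump must supply per unit advance equals the rod cross-section area.
Rod cross-section A_rod = π/4 × (9.44 cm)² = 69.99 cm^2
v = Q_pump / A_rod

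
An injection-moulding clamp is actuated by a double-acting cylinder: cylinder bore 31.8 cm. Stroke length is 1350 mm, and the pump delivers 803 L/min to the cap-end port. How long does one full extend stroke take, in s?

t ≈ 8.01 s

Cap-side area A_cap = π/4 × (31.8 cm)² = 794.2 cm^2
Swept volume V = A × L; t = V / Q = A·L / Q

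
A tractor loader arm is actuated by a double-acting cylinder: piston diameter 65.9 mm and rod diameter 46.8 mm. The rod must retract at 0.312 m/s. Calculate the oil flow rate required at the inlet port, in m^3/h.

Q ≈ 1.90 m^3/h

Rod-side annular area A_ann = π/4 × (65.9² − 46.8²) = 1691 mm^2
Q = A × v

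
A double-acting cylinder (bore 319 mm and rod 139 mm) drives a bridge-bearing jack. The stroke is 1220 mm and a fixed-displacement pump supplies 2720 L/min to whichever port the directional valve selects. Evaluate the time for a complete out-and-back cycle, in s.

Cap-side area A_cap = π/4 × (319 mm)² = 79920 mm^2
Rod-side annular area A_ann = π/4 × (319² − 139²) = 64750 mm^2
t_ext = A_cap·L/Q = 2.151 s
t_ret = A_ann·L/Q = 1.742 s
t_cycle = t_ext + t_ret

t ≈ 3.89 s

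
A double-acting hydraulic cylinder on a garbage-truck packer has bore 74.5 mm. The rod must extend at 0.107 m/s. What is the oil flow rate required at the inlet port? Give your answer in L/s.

Q ≈ 0.466 L/s

Cap-side area A_cap = π/4 × (74.5 mm)² = 4359 mm^2
Q = A × v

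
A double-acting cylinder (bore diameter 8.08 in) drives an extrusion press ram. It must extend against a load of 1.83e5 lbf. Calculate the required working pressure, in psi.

Cap-side area A_cap = π/4 × (8.08 in)² = 51.28 in^2
P = F / A = 1.83e5 lbf / A

P ≈ 3570 psi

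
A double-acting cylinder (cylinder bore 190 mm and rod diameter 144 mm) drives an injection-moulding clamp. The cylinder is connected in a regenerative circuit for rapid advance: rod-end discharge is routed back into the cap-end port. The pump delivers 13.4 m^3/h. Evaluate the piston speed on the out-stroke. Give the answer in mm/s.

v ≈ 229 mm/s

In regeneration the rod-end outflow joins the pump flow into the cap end, so the net volume the pump must supply per unit advance equals the rod cross-section area.
Rod cross-section A_rod = π/4 × (144 mm)² = 16290 mm^2
v = Q_pump / A_rod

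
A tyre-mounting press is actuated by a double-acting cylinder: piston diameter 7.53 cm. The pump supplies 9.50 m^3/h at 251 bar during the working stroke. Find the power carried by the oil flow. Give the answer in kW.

Hydraulic power = P × Q

W ≈ 66.2 kW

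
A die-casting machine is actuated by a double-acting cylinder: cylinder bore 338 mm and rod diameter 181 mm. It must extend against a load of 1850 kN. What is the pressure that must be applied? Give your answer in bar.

P ≈ 206 bar

Cap-side area A_cap = π/4 × (338 mm)² = 89730 mm^2
P = F / A = 1850 kN / A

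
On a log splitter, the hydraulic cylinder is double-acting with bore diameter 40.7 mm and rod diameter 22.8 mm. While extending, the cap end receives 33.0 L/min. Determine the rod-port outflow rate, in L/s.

Cap-side area A_cap = π/4 × (40.7 mm)² = 1301 mm^2
Rod-side annular area A_ann = π/4 × (40.7² − 22.8²) = 892.7 mm^2
Piston speed v = Q_in/A_cap; rod-end outflow Q_out = v × A_ann = Q_in × A_ann/A_cap.

Q_out ≈ 0.377 L/s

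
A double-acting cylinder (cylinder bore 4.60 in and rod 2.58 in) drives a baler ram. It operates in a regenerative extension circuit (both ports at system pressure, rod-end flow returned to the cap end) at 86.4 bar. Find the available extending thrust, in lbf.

F ≈ 6550 lbf

With equal pressure on both faces, forces on the annular region cancel; the net push is pressure × rod cross-section.
Rod cross-section A_rod = π/4 × (2.58 in)² = 5.228 in^2
F = P × A_rod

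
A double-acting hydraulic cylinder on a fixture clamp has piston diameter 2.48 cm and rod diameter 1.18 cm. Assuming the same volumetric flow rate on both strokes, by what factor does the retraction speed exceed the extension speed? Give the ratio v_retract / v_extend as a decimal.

Cap-side area A_cap = π/4 × (2.48 cm)² = 4.831 cm^2
Rod-side annular area A_ann = π/4 × (2.48² − 1.18²) = 3.737 cm^2
For equal Q, v ∝ 1/A, so v_ret/v_ext = A_cap/A_ann.

v_ret/v_ext ≈ 1.29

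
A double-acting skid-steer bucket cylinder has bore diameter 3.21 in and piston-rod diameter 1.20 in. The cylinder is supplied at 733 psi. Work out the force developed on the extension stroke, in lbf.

Cap-side area A_cap = π/4 × (3.21 in)² = 8.093 in^2
F = P × A_cap = 733 psi × A_cap

F ≈ 5930 lbf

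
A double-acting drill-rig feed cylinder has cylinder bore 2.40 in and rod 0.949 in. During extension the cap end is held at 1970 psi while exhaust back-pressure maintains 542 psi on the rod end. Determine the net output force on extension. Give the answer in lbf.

F ≈ 6840 lbf

Cap-side area A_cap = π/4 × (2.40 in)² = 4.524 in^2
Rod-side annular area A_ann = π/4 × (2.40² − 0.949²) = 3.817 in^2
Net thrust = P_cap·A_cap − P_rod·A_ann = 8912 lbf − 2069 lbf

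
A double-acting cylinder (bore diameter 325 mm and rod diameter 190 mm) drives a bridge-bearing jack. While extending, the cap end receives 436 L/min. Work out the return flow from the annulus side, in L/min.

Cap-side area A_cap = π/4 × (325 mm)² = 82960 mm^2
Rod-side annular area A_ann = π/4 × (325² − 190²) = 54600 mm^2
Piston speed v = Q_in/A_cap; rod-end outflow Q_out = v × A_ann = Q_in × A_ann/A_cap.

Q_out ≈ 287 L/min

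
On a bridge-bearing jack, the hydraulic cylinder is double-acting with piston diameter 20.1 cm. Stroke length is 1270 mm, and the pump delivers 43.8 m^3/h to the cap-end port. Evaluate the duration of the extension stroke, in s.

Cap-side area A_cap = π/4 × (20.1 cm)² = 317.3 cm^2
Swept volume V = A × L; t = V / Q = A·L / Q

t ≈ 3.31 s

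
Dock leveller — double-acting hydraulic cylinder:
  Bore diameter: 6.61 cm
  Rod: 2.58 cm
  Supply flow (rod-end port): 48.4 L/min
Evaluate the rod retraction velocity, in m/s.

Rod-side annular area A_ann = π/4 × (6.61² − 2.58²) = 29.09 cm^2
Flow into the rod-end port fills the annular volume.
v = Q / A

v ≈ 0.277 m/s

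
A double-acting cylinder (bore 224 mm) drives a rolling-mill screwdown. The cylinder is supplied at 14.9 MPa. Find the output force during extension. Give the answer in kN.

Cap-side area A_cap = π/4 × (224 mm)² = 39410 mm^2
F = P × A_cap = 14.9 MPa × A_cap

F ≈ 587 kN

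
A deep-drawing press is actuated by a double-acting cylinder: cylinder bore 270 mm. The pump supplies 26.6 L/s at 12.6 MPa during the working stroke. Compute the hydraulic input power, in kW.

Hydraulic power = P × Q

W ≈ 335 kW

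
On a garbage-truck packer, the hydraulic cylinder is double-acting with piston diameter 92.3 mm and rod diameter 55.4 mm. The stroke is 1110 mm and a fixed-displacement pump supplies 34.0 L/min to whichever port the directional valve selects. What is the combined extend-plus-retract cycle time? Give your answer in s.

Cap-side area A_cap = π/4 × (92.3 mm)² = 6691 mm^2
Rod-side annular area A_ann = π/4 × (92.3² − 55.4²) = 4281 mm^2
t_ext = A_cap·L/Q = 13.11 s
t_ret = A_ann·L/Q = 8.385 s
t_cycle = t_ext + t_ret

t ≈ 21.5 s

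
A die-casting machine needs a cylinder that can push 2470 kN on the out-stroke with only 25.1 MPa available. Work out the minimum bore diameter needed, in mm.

Extension force acts on the full piston face: F = P × (π/4)D².
D = √(4F / (πP)) = √(4 × 2470 kN / (π × 25.1 MPa))

D ≈ 354 mm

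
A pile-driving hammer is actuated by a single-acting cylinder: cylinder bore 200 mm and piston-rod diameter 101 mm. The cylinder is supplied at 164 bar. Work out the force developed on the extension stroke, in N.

Cap-side area A_cap = π/4 × (200 mm)² = 31420 mm^2
F = P × A_cap = 164 bar × A_cap

F ≈ 5.15e5 N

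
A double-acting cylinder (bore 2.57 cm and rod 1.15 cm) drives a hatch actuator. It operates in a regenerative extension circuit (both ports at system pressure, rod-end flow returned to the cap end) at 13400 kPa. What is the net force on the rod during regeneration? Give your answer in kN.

With equal pressure on both faces, forces on the annular region cancel; the net push is pressure × rod cross-section.
Rod cross-section A_rod = π/4 × (1.15 cm)² = 1.039 cm^2
F = P × A_rod

F ≈ 1.39 kN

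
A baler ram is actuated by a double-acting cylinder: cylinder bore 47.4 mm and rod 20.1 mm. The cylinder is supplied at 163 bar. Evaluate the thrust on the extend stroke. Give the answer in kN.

F ≈ 28.8 kN

Cap-side area A_cap = π/4 × (47.4 mm)² = 1765 mm^2
F = P × A_cap = 163 bar × A_cap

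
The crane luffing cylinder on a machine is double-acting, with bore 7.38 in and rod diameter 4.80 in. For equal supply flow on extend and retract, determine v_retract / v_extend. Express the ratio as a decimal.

Cap-side area A_cap = π/4 × (7.38 in)² = 42.78 in^2
Rod-side annular area A_ann = π/4 × (7.38² − 4.80²) = 24.68 in^2
For equal Q, v ∝ 1/A, so v_ret/v_ext = A_cap/A_ann.

v_ret/v_ext ≈ 1.73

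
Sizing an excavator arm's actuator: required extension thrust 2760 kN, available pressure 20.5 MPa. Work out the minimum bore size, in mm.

D ≈ 414 mm

Extension force acts on the full piston face: F = P × (π/4)D².
D = √(4F / (πP)) = √(4 × 2760 kN / (π × 20.5 MPa))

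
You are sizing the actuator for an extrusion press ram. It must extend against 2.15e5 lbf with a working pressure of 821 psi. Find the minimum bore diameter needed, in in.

Extension force acts on the full piston face: F = P × (π/4)D².
D = √(4F / (πP)) = √(4 × 2.15e5 lbf / (π × 821 psi))

D ≈ 18.3 in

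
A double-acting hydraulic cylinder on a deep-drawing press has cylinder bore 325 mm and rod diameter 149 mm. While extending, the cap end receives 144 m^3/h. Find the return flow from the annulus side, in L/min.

Cap-side area A_cap = π/4 × (325 mm)² = 82960 mm^2
Rod-side annular area A_ann = π/4 × (325² − 149²) = 65520 mm^2
Piston speed v = Q_in/A_cap; rod-end outflow Q_out = v × A_ann = Q_in × A_ann/A_cap.

Q_out ≈ 1900 L/min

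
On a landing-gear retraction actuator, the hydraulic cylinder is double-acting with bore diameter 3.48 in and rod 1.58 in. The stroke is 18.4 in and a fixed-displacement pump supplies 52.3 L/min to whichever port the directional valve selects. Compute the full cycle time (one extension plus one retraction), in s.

Cap-side area A_cap = π/4 × (3.48 in)² = 9.511 in^2
Rod-side annular area A_ann = π/4 × (3.48² − 1.58²) = 7.551 in^2
t_ext = A_cap·L/Q = 3.290 s
t_ret = A_ann·L/Q = 2.612 s
t_cycle = t_ext + t_ret

t ≈ 5.90 s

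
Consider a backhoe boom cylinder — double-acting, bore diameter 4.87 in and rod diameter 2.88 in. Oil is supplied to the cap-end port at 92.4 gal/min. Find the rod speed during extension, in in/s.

v ≈ 19.1 in/s

Cap-side area A_cap = π/4 × (4.87 in)² = 18.63 in^2
v = Q / A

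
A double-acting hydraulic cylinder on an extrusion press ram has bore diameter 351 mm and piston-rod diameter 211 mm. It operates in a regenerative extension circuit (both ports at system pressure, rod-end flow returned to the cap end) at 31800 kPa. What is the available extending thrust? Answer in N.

F ≈ 1.11e6 N

With equal pressure on both faces, forces on the annular region cancel; the net push is pressure × rod cross-section.
Rod cross-section A_rod = π/4 × (211 mm)² = 34970 mm^2
F = P × A_rod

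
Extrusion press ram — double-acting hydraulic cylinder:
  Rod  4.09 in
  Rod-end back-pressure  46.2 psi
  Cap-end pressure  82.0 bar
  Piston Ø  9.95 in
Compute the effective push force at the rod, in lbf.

Cap-side area A_cap = π/4 × (9.95 in)² = 77.76 in^2
Rod-side annular area A_ann = π/4 × (9.95² − 4.09²) = 64.62 in^2
Net thrust = P_cap·A_cap − P_rod·A_ann = 92480 lbf − 2985 lbf

F ≈ 89500 lbf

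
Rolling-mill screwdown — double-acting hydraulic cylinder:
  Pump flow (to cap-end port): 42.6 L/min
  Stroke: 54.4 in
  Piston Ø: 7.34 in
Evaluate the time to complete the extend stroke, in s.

Cap-side area A_cap = π/4 × (7.34 in)² = 42.31 in^2
Swept volume V = A × L; t = V / Q = A·L / Q

t ≈ 53.1 s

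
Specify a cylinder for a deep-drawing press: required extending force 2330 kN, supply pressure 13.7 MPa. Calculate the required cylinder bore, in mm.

Extension force acts on the full piston face: F = P × (π/4)D².
D = √(4F / (πP)) = √(4 × 2330 kN / (π × 13.7 MPa))

D ≈ 465 mm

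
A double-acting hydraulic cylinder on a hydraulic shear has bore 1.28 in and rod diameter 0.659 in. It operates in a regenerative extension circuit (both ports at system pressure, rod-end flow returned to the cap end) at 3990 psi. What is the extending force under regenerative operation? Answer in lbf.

F ≈ 1360 lbf

With equal pressure on both faces, forces on the annular region cancel; the net push is pressure × rod cross-section.
Rod cross-section A_rod = π/4 × (0.659 in)² = 0.3411 in^2
F = P × A_rod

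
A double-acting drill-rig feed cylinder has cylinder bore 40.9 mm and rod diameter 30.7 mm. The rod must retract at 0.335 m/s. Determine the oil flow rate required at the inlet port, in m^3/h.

Rod-side annular area A_ann = π/4 × (40.9² − 30.7²) = 573.6 mm^2
Q = A × v

Q ≈ 0.692 m^3/h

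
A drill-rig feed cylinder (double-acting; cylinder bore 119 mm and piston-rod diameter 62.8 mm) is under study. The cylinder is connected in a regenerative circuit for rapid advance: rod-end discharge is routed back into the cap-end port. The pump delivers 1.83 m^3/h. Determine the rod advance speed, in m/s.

In regeneration the rod-end outflow joins the pump flow into the cap end, so the net volume the pump must supply per unit advance equals the rod cross-section area.
Rod cross-section A_rod = π/4 × (62.8 mm)² = 3097 mm^2
v = Q_pump / A_rod

v ≈ 0.164 m/s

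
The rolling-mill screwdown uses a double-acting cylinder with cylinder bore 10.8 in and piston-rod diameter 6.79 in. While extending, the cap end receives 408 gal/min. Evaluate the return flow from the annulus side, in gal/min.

Q_out ≈ 247 gal/min

Cap-side area A_cap = π/4 × (10.8 in)² = 91.61 in^2
Rod-side annular area A_ann = π/4 × (10.8² − 6.79²) = 55.40 in^2
Piston speed v = Q_in/A_cap; rod-end outflow Q_out = v × A_ann = Q_in × A_ann/A_cap.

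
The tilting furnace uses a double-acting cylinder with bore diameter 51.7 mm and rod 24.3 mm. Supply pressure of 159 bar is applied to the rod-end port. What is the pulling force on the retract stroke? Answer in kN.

Rod-side annular area A_ann = π/4 × (51.7² − 24.3²) = 1636 mm^2
On retraction the pressure acts on the annular area (bore minus rod).
F = P × A_ann

F ≈ 26.0 kN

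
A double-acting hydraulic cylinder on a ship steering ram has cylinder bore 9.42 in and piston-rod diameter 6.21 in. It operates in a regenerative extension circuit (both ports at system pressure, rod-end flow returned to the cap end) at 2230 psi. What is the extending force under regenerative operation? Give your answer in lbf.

F ≈ 67500 lbf

With equal pressure on both faces, forces on the annular region cancel; the net push is pressure × rod cross-section.
Rod cross-section A_rod = π/4 × (6.21 in)² = 30.29 in^2
F = P × A_rod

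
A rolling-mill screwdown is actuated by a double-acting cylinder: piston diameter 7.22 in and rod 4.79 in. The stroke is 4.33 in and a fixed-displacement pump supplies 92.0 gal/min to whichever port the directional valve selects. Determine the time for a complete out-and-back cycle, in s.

Cap-side area A_cap = π/4 × (7.22 in)² = 40.94 in^2
Rod-side annular area A_ann = π/4 × (7.22² − 4.79²) = 22.92 in^2
t_ext = A_cap·L/Q = 0.5005 s
t_ret = A_ann·L/Q = 0.2802 s
t_cycle = t_ext + t_ret

t ≈ 0.781 s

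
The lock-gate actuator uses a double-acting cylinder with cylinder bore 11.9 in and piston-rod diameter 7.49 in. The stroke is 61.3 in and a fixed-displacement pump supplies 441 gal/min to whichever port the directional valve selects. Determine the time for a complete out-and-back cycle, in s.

Cap-side area A_cap = π/4 × (11.9 in)² = 111.2 in^2
Rod-side annular area A_ann = π/4 × (11.9² − 7.49²) = 67.16 in^2
t_ext = A_cap·L/Q = 4.016 s
t_ret = A_ann·L/Q = 2.425 s
t_cycle = t_ext + t_ret

t ≈ 6.44 s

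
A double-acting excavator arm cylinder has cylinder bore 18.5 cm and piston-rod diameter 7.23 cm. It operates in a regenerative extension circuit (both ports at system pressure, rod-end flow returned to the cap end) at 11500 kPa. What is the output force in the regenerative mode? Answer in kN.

F ≈ 47.2 kN

With equal pressure on both faces, forces on the annular region cancel; the net push is pressure × rod cross-section.
Rod cross-section A_rod = π/4 × (7.23 cm)² = 41.06 cm^2
F = P × A_rod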